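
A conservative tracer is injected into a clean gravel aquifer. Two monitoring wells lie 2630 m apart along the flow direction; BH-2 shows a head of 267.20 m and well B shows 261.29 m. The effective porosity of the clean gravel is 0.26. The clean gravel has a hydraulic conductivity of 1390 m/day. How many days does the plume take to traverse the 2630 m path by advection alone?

Hydraulic gradient i = (267.20 − 261.29) / 2630 = 5.91 / 2630 = 0.002247.
Darcy flux q = K · i = 1390 × 0.002247 = 3.124 m/day.
Seepage velocity v = q / n_e = 3.124 / 0.26 = 12.01 m/day.
Travel time t = L / v = 2630 / 12.01 = 218.9 days.

219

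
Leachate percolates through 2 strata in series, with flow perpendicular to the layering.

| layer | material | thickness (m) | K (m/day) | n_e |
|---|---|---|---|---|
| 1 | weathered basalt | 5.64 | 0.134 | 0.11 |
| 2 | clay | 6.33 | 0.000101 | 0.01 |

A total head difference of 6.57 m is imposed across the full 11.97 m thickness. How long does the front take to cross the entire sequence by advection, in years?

With flow normal to the layers, continuity requires the same specific discharge q through every layer.
Σ(b_i/K_i) = 5.64/0.134 + 6.33/0.000101 = 62715 d.
q = Δh / Σ(b_i/K_i) = 6.57 / 62715 = 0.0001048 m/day.
In each layer the seepage velocity is v_i = q/n_i, so the layer transit time is t_i = b_i·n_i / q:
  layer 1 (weathered basalt): t_1 = 5.64 × 0.11 / 0.0001048 = 5922 d
  layer 2 (clay): t_2 = 6.33 × 0.01 / 0.0001048 = 604.2 d
Total t = Σ t_i = 6526 days = 17.87 years.

17.9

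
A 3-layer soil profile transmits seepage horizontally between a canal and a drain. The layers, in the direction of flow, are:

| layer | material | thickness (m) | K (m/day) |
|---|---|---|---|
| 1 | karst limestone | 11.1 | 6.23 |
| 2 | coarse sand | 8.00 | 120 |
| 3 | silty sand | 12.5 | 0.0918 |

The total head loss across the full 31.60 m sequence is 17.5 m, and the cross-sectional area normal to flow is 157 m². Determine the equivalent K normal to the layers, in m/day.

Flow is perpendicular to layering, so the layers act in series and the equivalent K is the thickness-weighted harmonic mean.
Total thickness L = 11.1 + 8.00 + 12.5 = 31.60 m.
Σ(b_i/K_i) = 11.1/6.23 + 8.00/120 + 12.5/0.0918 = 138.0 d.
K_eq = L / Σ(b_i/K_i) = 31.60 / 138.0 = 0.2290 m/day.

0.229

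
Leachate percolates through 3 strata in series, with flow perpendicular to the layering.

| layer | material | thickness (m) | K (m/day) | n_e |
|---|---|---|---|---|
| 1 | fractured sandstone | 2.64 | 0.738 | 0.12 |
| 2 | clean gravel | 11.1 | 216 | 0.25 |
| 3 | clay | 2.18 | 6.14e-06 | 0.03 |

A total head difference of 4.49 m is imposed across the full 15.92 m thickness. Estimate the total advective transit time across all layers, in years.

With flow normal to the layers, continuity requires the same specific discharge q through every layer.
Σ(b_i/K_i) = 2.64/0.738 + 11.1/216 + 2.18/6.14e-06 = 3.551e+05 d.
q = Δh / Σ(b_i/K_i) = 4.49 / 3.551e+05 = 1.265e-05 m/day.
In each layer the seepage velocity is v_i = q/n_i, so the layer transit time is t_i = b_i·n_i / q:
  layer 1 (fractured sandstone): t_1 = 2.64 × 0.12 / 1.265e-05 = 25051 d
  layer 2 (clean gravel): t_2 = 11.1 × 0.25 / 1.265e-05 = 2.194e+05 d
  layer 3 (clay): t_3 = 2.18 × 0.03 / 1.265e-05 = 5172 d
Total t = Σ t_i = 2.497e+05 days = 683.5 years.

684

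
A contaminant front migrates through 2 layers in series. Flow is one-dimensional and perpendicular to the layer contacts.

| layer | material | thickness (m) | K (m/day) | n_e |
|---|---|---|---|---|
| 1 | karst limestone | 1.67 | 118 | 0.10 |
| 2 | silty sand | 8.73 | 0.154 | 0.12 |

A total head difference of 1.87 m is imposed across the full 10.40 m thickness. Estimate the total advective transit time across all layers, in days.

36.8

With flow normal to the layers, continuity requires the same specific discharge q through every layer.
Σ(b_i/K_i) = 1.67/118 + 8.73/0.154 = 56.70 d.
q = Δh / Σ(b_i/K_i) = 1.87 / 56.70 = 0.03298 m/day.
In each layer the seepage velocity is v_i = q/n_i, so the layer transit time is t_i = b_i·n_i / q:
  layer 1 (karst limestone): t_1 = 1.67 × 0.10 / 0.03298 = 5.064 d
  layer 2 (silty sand): t_2 = 8.73 × 0.12 / 0.03298 = 31.77 d
Total t = Σ t_i = 36.83 days.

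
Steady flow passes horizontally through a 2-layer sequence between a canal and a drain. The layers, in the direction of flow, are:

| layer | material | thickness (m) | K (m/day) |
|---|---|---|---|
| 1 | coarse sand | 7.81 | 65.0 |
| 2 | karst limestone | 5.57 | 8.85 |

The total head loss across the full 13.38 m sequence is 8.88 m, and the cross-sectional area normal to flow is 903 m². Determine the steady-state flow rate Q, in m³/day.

Flow is perpendicular to layering, so the layers act in series and the equivalent K is the thickness-weighted harmonic mean.
Total thickness L = 7.81 + 5.57 = 13.38 m.
Σ(b_i/K_i) = 7.81/65.0 + 5.57/8.85 = 0.7495 d.
K_eq = L / Σ(b_i/K_i) = 13.38 / 0.7495 = 17.85 m/day.
Q = K_eq · A · (Δh/L) = 17.85 × 903 × (8.88/13.38) = 10698 m³/day.

10700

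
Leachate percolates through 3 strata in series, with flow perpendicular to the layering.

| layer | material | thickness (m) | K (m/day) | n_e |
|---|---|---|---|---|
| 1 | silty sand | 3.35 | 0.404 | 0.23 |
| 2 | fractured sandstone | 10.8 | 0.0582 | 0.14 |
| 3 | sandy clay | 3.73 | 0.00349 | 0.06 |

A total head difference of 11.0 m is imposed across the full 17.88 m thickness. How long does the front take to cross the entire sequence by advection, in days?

With flow normal to the layers, continuity requires the same specific discharge q through every layer.
Σ(b_i/K_i) = 3.35/0.404 + 10.8/0.0582 + 3.73/0.00349 = 1263 d.
q = Δh / Σ(b_i/K_i) = 11.0 / 1263 = 0.008712 m/day.
In each layer the seepage velocity is v_i = q/n_i, so the layer transit time is t_i = b_i·n_i / q:
  layer 1 (silty sand): t_1 = 3.35 × 0.23 / 0.008712 = 88.44 d
  layer 2 (fractured sandstone): t_2 = 10.8 × 0.14 / 0.008712 = 173.6 d
  layer 3 (sandy clay): t_3 = 3.73 × 0.06 / 0.008712 = 25.69 d
Total t = Σ t_i = 287.7 days.

288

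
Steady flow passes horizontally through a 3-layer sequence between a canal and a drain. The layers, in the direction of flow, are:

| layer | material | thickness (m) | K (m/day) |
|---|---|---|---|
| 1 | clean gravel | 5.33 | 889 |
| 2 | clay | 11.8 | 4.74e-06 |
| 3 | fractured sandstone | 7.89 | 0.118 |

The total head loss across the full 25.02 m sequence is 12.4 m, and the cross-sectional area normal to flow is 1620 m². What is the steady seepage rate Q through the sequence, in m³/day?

0.00807

Flow is perpendicular to layering, so the layers act in series and the equivalent K is the thickness-weighted harmonic mean.
Total thickness L = 5.33 + 11.8 + 7.89 = 25.02 m.
Σ(b_i/K_i) = 5.33/889 + 11.8/4.74e-06 + 7.89/0.118 = 2.490e+06 d.
K_eq = L / Σ(b_i/K_i) = 25.02 / 2.490e+06 = 1.005e-05 m/day.
Q = K_eq · A · (Δh/L) = 1.005e-05 × 1620 × (12.4/25.02) = 0.008069 m³/day.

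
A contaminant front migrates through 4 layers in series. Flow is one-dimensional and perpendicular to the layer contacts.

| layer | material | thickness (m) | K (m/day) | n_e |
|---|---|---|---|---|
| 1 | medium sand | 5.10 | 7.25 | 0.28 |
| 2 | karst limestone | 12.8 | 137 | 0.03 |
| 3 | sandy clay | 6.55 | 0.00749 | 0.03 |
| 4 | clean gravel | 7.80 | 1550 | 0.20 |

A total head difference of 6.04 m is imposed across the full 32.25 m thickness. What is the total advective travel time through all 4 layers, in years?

1.42

With flow normal to the layers, continuity requires the same specific discharge q through every layer.
Σ(b_i/K_i) = 5.10/7.25 + 12.8/137 + 6.55/0.00749 + 7.80/1550 = 875.3 d.
q = Δh / Σ(b_i/K_i) = 6.04 / 875.3 = 0.006900 m/day.
In each layer the seepage velocity is v_i = q/n_i, so the layer transit time is t_i = b_i·n_i / q:
  layer 1 (medium sand): t_1 = 5.10 × 0.28 / 0.006900 = 206.9 d
  layer 2 (karst limestone): t_2 = 12.8 × 0.03 / 0.006900 = 55.65 d
  layer 3 (sandy clay): t_3 = 6.55 × 0.03 / 0.006900 = 28.48 d
  layer 4 (clean gravel): t_4 = 7.80 × 0.20 / 0.006900 = 226.1 d
Total t = Σ t_i = 517.1 days = 1.416 years.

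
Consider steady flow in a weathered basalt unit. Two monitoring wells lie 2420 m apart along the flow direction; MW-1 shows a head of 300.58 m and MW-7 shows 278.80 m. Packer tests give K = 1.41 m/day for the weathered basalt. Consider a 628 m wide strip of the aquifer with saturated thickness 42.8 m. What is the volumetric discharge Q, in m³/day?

Cross-sectional area A = 628 × 42.8 = 26878 m².
Hydraulic gradient i = (300.58 − 278.80) / 2420 = 21.78 / 2420 = 0.009000.
Darcy's law: Q = K · A · i = 1.410 × 26878 × 0.009000 = 341.1 m³/day.

341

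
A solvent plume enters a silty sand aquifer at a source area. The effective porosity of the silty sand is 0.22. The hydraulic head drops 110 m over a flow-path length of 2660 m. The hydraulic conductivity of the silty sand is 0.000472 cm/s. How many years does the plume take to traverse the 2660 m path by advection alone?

95.0

Convert K: 0.000472 cm/s × 864 = 0.4078 m/day.
Hydraulic gradient i = Δh / L = 110 / 2660 = 0.04135.
Darcy flux q = K · i = 0.4078 × 0.04135 = 0.01686 m/day.
Seepage velocity v = q / n_e = 0.01686 / 0.22 = 0.07666 m/day.
Travel time t = L / v = 2660 / 0.07666 = 34701 days = 95.01 years.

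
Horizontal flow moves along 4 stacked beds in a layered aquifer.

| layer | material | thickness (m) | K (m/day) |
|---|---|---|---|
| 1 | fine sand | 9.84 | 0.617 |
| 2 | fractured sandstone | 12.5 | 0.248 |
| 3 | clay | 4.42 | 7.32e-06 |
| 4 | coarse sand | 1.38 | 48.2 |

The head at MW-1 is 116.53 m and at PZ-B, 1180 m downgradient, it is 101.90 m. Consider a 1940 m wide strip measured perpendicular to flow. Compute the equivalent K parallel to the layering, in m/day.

2.69

Flow is parallel to layering, so each bed carries its own Darcy discharge and the transmissivities add.
Σ(K_i·b_i) = 0.617×9.84 + 0.248×12.5 + 7.32e-06×4.42 + 48.2×1.38 = 75.69 m²/day.
Total thickness b = 28.14 m, so K_eq = Σ(K_i·b_i)/b = 2.690 m/day.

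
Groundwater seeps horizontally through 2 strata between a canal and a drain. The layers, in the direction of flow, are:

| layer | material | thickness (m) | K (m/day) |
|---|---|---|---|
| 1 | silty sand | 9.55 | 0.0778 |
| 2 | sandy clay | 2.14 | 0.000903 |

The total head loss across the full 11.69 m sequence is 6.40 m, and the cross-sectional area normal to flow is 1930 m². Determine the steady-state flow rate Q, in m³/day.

4.96

Flow is perpendicular to layering, so the layers act in series and the equivalent K is the thickness-weighted harmonic mean.
Total thickness L = 9.55 + 2.14 = 11.69 m.
Σ(b_i/K_i) = 9.55/0.0778 + 2.14/0.000903 = 2493 d.
K_eq = L / Σ(b_i/K_i) = 11.69 / 2493 = 0.004690 m/day.
Q = K_eq · A · (Δh/L) = 0.004690 × 1930 × (6.40/11.69) = 4.955 m³/day.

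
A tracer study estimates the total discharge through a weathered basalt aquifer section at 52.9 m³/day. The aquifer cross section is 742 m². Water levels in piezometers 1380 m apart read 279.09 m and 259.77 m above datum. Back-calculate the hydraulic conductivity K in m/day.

5.09

Hydraulic gradient i = (279.09 − 259.77) / 1380 = 19.32 / 1380 = 0.01400.
From Q = K·A·i, K = Q / (A·i) = 52.9 / (742.0 × 0.01400) = 5.092 m/day.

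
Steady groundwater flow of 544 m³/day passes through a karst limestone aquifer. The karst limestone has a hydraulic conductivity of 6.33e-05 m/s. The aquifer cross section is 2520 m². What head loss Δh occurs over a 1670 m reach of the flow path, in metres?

Convert K: 6.33e-05 m/s × 86400 = 5.469 m/day.
From Q = K·A·i, i = Q / (K·A) = 544 / (5.469 × 2520) = 0.03947.
Head loss Δh = i · L = 0.03947 × 1670 = 65.92 m.

65.9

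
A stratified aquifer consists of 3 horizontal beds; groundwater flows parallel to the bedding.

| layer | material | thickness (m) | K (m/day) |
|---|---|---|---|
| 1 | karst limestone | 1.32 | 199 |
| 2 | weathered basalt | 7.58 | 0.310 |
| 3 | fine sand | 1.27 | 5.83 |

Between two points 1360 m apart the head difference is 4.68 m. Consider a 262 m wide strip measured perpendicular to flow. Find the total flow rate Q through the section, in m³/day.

Flow is parallel to layering, so each bed carries its own Darcy discharge and the transmissivities add.
Σ(K_i·b_i) = 199×1.32 + 0.310×7.58 + 5.83×1.27 = 272.4 m²/day.
Hydraulic gradient i = Δh / L = 4.68 / 1360 = 0.003441.
Q = Σ(K_i·b_i) · W · i = 272.4 × 262 × 0.003441 = 245.6 m³/day.

246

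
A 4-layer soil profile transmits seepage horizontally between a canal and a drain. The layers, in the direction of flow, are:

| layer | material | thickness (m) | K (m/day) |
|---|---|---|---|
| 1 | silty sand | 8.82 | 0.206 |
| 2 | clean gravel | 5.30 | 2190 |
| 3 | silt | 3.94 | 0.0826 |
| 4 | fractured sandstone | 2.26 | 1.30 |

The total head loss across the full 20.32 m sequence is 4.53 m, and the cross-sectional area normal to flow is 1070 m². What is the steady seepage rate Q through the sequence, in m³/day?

Flow is perpendicular to layering, so the layers act in series and the equivalent K is the thickness-weighted harmonic mean.
Total thickness L = 8.82 + 5.30 + 3.94 + 2.26 = 20.32 m.
Σ(b_i/K_i) = 8.82/0.206 + 5.30/2190 + 3.94/0.0826 + 2.26/1.30 = 92.26 d.
K_eq = L / Σ(b_i/K_i) = 20.32 / 92.26 = 0.2203 m/day.
Q = K_eq · A · (Δh/L) = 0.2203 × 1070 × (4.53/20.32) = 52.54 m³/day.

52.5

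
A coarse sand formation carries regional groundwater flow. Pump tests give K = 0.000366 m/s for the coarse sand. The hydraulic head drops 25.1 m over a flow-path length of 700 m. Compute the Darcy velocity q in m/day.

1.13

Convert K: 0.000366 m/s × 86400 = 31.62 m/day.
Hydraulic gradient i = Δh / L = 25.1 / 700 = 0.03586.
Specific discharge q = K · i = 31.62 × 0.03586 = 1.134 m/day.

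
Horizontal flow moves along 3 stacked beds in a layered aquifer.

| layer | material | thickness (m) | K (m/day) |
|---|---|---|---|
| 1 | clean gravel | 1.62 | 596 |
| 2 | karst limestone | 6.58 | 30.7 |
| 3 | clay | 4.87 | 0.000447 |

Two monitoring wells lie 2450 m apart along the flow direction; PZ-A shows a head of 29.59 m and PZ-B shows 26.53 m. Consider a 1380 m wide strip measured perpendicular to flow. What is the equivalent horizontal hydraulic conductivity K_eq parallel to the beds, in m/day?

89.3

Flow is parallel to layering, so each bed carries its own Darcy discharge and the transmissivities add.
Σ(K_i·b_i) = 596×1.62 + 30.7×6.58 + 0.000447×4.87 = 1168 m²/day.
Total thickness b = 13.07 m, so K_eq = Σ(K_i·b_i)/b = 89.33 m/day.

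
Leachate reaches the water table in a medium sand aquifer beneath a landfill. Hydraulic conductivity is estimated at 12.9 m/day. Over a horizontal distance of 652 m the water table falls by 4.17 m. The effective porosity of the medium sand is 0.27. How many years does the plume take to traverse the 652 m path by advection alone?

Hydraulic gradient i = Δh / L = 4.17 / 652 = 0.006396.
Darcy flux q = K · i = 12.90 × 0.006396 = 0.08250 m/day.
Seepage velocity v = q / n_e = 0.08250 / 0.27 = 0.3056 m/day.
Travel time t = L / v = 652 / 0.3056 = 2134 days = 5.842 years.

5.84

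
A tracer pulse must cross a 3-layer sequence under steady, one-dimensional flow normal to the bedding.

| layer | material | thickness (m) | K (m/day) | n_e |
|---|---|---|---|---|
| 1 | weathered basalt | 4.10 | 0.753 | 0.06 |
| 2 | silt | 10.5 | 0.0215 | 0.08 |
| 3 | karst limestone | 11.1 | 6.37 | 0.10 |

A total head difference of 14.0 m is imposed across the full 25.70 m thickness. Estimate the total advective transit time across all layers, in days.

77.7

With flow normal to the layers, continuity requires the same specific discharge q through every layer.
Σ(b_i/K_i) = 4.10/0.753 + 10.5/0.0215 + 11.1/6.37 = 495.6 d.
q = Δh / Σ(b_i/K_i) = 14.0 / 495.6 = 0.02825 m/day.
In each layer the seepage velocity is v_i = q/n_i, so the layer transit time is t_i = b_i·n_i / q:
  layer 1 (weathered basalt): t_1 = 4.10 × 0.06 / 0.02825 = 8.708 d
  layer 2 (silt): t_2 = 10.5 × 0.08 / 0.02825 = 29.73 d
  layer 3 (karst limestone): t_3 = 11.1 × 0.10 / 0.02825 = 39.29 d
Total t = Σ t_i = 77.73 days.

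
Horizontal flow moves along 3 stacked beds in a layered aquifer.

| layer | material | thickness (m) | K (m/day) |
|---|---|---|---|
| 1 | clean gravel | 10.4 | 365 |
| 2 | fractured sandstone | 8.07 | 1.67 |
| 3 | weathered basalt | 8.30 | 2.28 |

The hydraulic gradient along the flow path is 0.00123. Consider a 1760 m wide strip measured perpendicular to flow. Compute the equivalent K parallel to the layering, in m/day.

143

Flow is parallel to layering, so each bed carries its own Darcy discharge and the transmissivities add.
Σ(K_i·b_i) = 365×10.4 + 1.67×8.07 + 2.28×8.30 = 3828 m²/day.
Total thickness b = 26.77 m, so K_eq = Σ(K_i·b_i)/b = 143.0 m/day.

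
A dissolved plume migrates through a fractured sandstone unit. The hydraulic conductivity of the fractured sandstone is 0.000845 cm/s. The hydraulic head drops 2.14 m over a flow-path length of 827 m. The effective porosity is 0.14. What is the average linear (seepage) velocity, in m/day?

Convert K: 0.000845 cm/s × 864 = 0.7301 m/day.
Hydraulic gradient i = Δh / L = 2.14 / 827 = 0.002588.
Darcy flux q = K · i = 0.7301 × 0.002588 = 0.001889 m/day.
Seepage velocity v = q / n_e = 0.001889 / 0.14 = 0.01349 m/day.

0.0135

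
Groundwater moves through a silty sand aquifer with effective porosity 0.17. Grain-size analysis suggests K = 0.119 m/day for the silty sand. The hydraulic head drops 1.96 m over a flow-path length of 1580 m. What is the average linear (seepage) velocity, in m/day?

Hydraulic gradient i = Δh / L = 1.96 / 1580 = 0.001241.
Darcy flux q = K · i = 0.1190 × 0.001241 = 0.0001476 m/day.
Seepage velocity v = q / n_e = 0.0001476 / 0.17 = 0.0008684 m/day.

0.000868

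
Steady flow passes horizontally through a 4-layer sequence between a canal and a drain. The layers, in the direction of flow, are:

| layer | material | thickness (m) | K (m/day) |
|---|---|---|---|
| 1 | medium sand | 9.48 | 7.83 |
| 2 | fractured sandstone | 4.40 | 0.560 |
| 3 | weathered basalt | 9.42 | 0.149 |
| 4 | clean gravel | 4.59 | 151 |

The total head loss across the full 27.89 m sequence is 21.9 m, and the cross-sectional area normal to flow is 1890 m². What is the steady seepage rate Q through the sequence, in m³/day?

Flow is perpendicular to layering, so the layers act in series and the equivalent K is the thickness-weighted harmonic mean.
Total thickness L = 9.48 + 4.40 + 9.42 + 4.59 = 27.89 m.
Σ(b_i/K_i) = 9.48/7.83 + 4.40/0.560 + 9.42/0.149 + 4.59/151 = 72.32 d.
K_eq = L / Σ(b_i/K_i) = 27.89 / 72.32 = 0.3856 m/day.
Q = K_eq · A · (Δh/L) = 0.3856 × 1890 × (21.9/27.89) = 572.3 m³/day.

572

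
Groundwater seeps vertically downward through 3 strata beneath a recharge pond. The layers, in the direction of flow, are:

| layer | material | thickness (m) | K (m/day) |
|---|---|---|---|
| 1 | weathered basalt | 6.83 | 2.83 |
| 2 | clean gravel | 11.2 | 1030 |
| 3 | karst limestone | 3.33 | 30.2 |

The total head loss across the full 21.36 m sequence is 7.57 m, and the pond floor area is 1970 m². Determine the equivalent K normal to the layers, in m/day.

Flow is perpendicular to layering, so the layers act in series and the equivalent K is the thickness-weighted harmonic mean.
Total thickness L = 6.83 + 11.2 + 3.33 = 21.36 m.
Σ(b_i/K_i) = 6.83/2.83 + 11.2/1030 + 3.33/30.2 = 2.535 d.
K_eq = L / Σ(b_i/K_i) = 21.36 / 2.535 = 8.427 m/day.

8.43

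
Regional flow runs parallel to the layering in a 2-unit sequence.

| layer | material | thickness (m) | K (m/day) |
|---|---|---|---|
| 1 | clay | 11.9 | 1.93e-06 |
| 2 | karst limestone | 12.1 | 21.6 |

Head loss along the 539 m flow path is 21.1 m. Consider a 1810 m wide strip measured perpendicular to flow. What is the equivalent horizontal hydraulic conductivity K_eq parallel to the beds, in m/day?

Flow is parallel to layering, so each bed carries its own Darcy discharge and the transmissivities add.
Σ(K_i·b_i) = 1.93e-06×11.9 + 21.6×12.1 = 261.4 m²/day.
Total thickness b = 24.00 m, so K_eq = Σ(K_i·b_i)/b = 10.89 m/day.

10.9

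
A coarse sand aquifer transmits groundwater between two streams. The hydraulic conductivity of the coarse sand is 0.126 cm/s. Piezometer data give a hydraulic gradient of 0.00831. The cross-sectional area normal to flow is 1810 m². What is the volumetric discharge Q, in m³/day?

1640

Convert K: 0.126 cm/s × 864 = 108.9 m/day.
Hydraulic gradient i = 0.00831.
Darcy's law: Q = K · A · i = 108.9 × 1810 × 0.008310 = 1637 m³/day.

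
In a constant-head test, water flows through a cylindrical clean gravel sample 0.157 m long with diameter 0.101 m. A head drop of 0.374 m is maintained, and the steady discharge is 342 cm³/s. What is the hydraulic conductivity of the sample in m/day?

1550

Cross-sectional area A = π·(d/2)² = π × (0.101/2)² = 0.008012 m².
Convert discharge: 342 cm³/s = 0.0003420 m³/s.
Darcy's law rearranged: K = Q·L / (A·Δh) = 0.0003420 × 0.157 / (0.008012 × 0.374) = 0.01792 m/s = 1548 m/day.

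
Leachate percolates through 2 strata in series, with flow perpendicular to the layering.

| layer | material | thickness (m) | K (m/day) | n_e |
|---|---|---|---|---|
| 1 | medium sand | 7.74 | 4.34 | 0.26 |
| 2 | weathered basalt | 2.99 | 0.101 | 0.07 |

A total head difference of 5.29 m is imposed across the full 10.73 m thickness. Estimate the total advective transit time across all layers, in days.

13.2

With flow normal to the layers, continuity requires the same specific discharge q through every layer.
Σ(b_i/K_i) = 7.74/4.34 + 2.99/0.101 = 31.39 d.
q = Δh / Σ(b_i/K_i) = 5.29 / 31.39 = 0.1685 m/day.
In each layer the seepage velocity is v_i = q/n_i, so the layer transit time is t_i = b_i·n_i / q:
  layer 1 (medium sand): t_1 = 7.74 × 0.26 / 0.1685 = 11.94 d
  layer 2 (weathered basalt): t_2 = 2.99 × 0.07 / 0.1685 = 1.242 d
Total t = Σ t_i = 13.18 days.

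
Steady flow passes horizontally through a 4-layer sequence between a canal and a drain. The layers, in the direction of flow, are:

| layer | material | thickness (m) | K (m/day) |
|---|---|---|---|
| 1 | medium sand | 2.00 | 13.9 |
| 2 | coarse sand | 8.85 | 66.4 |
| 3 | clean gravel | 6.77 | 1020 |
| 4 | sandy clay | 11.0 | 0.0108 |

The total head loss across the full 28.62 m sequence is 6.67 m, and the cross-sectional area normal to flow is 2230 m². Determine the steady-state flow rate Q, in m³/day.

14.6

Flow is perpendicular to layering, so the layers act in series and the equivalent K is the thickness-weighted harmonic mean.
Total thickness L = 2.00 + 8.85 + 6.77 + 11.0 = 28.62 m.
Σ(b_i/K_i) = 2.00/13.9 + 8.85/66.4 + 6.77/1020 + 11.0/0.0108 = 1019 d.
K_eq = L / Σ(b_i/K_i) = 28.62 / 1019 = 0.02809 m/day.
Q = K_eq · A · (Δh/L) = 0.02809 × 2230 × (6.67/28.62) = 14.60 m³/day.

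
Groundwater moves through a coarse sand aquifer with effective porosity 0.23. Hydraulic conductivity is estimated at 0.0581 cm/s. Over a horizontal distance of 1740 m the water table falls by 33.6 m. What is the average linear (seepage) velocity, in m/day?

4.21

Convert K: 0.0581 cm/s × 864 = 50.20 m/day.
Hydraulic gradient i = Δh / L = 33.6 / 1740 = 0.01931.
Darcy flux q = K · i = 50.20 × 0.01931 = 0.9693 m/day.
Seepage velocity v = q / n_e = 0.9693 / 0.23 = 4.215 m/day.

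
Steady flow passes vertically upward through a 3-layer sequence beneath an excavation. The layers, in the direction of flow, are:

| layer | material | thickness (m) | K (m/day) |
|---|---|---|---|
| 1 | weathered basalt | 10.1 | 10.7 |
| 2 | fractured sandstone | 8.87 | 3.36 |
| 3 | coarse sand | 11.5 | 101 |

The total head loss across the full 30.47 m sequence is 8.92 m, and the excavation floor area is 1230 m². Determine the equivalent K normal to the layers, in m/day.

Flow is perpendicular to layering, so the layers act in series and the equivalent K is the thickness-weighted harmonic mean.
Total thickness L = 10.1 + 8.87 + 11.5 = 30.47 m.
Σ(b_i/K_i) = 10.1/10.7 + 8.87/3.36 + 11.5/101 = 3.698 d.
K_eq = L / Σ(b_i/K_i) = 30.47 / 3.698 = 8.240 m/day.

8.24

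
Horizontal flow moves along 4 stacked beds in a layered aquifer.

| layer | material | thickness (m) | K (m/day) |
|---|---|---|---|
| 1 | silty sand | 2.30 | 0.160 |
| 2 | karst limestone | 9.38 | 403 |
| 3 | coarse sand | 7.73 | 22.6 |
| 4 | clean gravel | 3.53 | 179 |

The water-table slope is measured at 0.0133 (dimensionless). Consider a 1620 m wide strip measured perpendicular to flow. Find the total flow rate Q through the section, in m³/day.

98800

Flow is parallel to layering, so each bed carries its own Darcy discharge and the transmissivities add.
Σ(K_i·b_i) = 0.160×2.30 + 403×9.38 + 22.6×7.73 + 179×3.53 = 4587 m²/day.
Hydraulic gradient i = 0.0133.
Q = Σ(K_i·b_i) · W · i = 4587 × 1620 × 0.01330 = 98833 m³/day.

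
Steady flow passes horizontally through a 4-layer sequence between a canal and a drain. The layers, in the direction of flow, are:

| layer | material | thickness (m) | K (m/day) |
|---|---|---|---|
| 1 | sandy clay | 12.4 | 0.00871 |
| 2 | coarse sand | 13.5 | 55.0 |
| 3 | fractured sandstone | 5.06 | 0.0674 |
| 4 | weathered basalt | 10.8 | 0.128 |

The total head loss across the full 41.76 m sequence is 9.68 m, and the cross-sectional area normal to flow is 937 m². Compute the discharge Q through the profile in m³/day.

Flow is perpendicular to layering, so the layers act in series and the equivalent K is the thickness-weighted harmonic mean.
Total thickness L = 12.4 + 13.5 + 5.06 + 10.8 = 41.76 m.
Σ(b_i/K_i) = 12.4/0.00871 + 13.5/55.0 + 5.06/0.0674 + 10.8/0.128 = 1583 d.
K_eq = L / Σ(b_i/K_i) = 41.76 / 1583 = 0.02637 m/day.
Q = K_eq · A · (Δh/L) = 0.02637 × 937 × (9.68/41.76) = 5.728 m³/day.

5.73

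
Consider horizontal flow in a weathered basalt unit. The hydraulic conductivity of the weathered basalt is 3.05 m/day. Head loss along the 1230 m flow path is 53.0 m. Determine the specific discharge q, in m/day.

Hydraulic gradient i = Δh / L = 53.0 / 1230 = 0.04309.
Specific discharge q = K · i = 3.050 × 0.04309 = 0.1314 m/day.

0.131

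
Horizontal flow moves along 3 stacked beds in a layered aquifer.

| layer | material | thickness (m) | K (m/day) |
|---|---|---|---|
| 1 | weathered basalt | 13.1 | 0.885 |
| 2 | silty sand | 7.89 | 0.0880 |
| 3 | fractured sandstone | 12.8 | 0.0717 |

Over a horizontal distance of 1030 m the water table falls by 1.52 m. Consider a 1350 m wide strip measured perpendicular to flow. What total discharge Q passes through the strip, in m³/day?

26.3

Flow is parallel to layering, so each bed carries its own Darcy discharge and the transmissivities add.
Σ(K_i·b_i) = 0.885×13.1 + 0.0880×7.89 + 0.0717×12.8 = 13.21 m²/day.
Hydraulic gradient i = Δh / L = 1.52 / 1030 = 0.001476.
Q = Σ(K_i·b_i) · W · i = 13.21 × 1350 × 0.001476 = 26.31 m³/day.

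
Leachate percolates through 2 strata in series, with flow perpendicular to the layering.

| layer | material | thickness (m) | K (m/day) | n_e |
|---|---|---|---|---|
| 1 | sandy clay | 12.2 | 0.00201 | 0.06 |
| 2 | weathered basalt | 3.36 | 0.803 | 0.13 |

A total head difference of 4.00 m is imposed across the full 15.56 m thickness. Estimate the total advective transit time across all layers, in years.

4.86

With flow normal to the layers, continuity requires the same specific discharge q through every layer.
Σ(b_i/K_i) = 12.2/0.00201 + 3.36/0.803 = 6074 d.
q = Δh / Σ(b_i/K_i) = 4.00 / 6074 = 0.0006586 m/day.
In each layer the seepage velocity is v_i = q/n_i, so the layer transit time is t_i = b_i·n_i / q:
  layer 1 (sandy clay): t_1 = 12.2 × 0.06 / 0.0006586 = 1112 d
  layer 2 (weathered basalt): t_2 = 3.36 × 0.13 / 0.0006586 = 663.3 d
Total t = Σ t_i = 1775 days = 4.859 years.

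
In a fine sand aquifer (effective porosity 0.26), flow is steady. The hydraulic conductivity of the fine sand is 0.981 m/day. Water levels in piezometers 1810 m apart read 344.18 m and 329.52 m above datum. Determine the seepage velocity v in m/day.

Hydraulic gradient i = (344.18 − 329.52) / 1810 = 14.66 / 1810 = 0.008099.
Darcy flux q = K · i = 0.9810 × 0.008099 = 0.007946 m/day.
Seepage velocity v = q / n_e = 0.007946 / 0.26 = 0.03056 m/day.

0.0306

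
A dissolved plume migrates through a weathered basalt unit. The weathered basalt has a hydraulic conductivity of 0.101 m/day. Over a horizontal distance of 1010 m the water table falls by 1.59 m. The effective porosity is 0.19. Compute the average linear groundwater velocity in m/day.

Hydraulic gradient i = Δh / L = 1.59 / 1010 = 0.001574.
Darcy flux q = K · i = 0.1010 × 0.001574 = 0.0001590 m/day.
Seepage velocity v = q / n_e = 0.0001590 / 0.19 = 0.0008368 m/day.

0.000837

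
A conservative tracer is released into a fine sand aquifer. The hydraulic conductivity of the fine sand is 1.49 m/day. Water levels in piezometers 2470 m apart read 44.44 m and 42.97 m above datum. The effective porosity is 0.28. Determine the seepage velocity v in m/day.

0.00317

Hydraulic gradient i = (44.44 − 42.97) / 2470 = 1.47 / 2470 = 0.0005951.
Darcy flux q = K · i = 1.490 × 0.0005951 = 0.0008868 m/day.
Seepage velocity v = q / n_e = 0.0008868 / 0.28 = 0.003167 m/day.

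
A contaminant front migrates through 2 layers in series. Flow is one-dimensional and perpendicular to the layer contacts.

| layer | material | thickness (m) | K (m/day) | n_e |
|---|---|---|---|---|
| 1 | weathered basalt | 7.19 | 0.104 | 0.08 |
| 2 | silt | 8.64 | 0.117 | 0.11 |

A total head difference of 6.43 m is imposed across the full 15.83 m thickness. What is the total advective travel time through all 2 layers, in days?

With flow normal to the layers, continuity requires the same specific discharge q through every layer.
Σ(b_i/K_i) = 7.19/0.104 + 8.64/0.117 = 143.0 d.
q = Δh / Σ(b_i/K_i) = 6.43 / 143.0 = 0.04497 m/day.
In each layer the seepage velocity is v_i = q/n_i, so the layer transit time is t_i = b_i·n_i / q:
  layer 1 (weathered basalt): t_1 = 7.19 × 0.08 / 0.04497 = 12.79 d
  layer 2 (silt): t_2 = 8.64 × 0.11 / 0.04497 = 21.13 d
Total t = Σ t_i = 33.92 days.

33.9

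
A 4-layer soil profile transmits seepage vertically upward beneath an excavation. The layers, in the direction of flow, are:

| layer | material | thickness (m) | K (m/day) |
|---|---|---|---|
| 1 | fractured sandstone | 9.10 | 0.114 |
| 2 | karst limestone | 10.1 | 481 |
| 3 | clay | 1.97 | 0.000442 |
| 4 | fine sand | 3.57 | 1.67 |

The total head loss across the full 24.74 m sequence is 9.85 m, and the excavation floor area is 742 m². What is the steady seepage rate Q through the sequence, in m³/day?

1.61

Flow is perpendicular to layering, so the layers act in series and the equivalent K is the thickness-weighted harmonic mean.
Total thickness L = 9.10 + 10.1 + 1.97 + 3.57 = 24.74 m.
Σ(b_i/K_i) = 9.10/0.114 + 10.1/481 + 1.97/0.000442 + 3.57/1.67 = 4539 d.
K_eq = L / Σ(b_i/K_i) = 24.74 / 4539 = 0.005451 m/day.
Q = K_eq · A · (Δh/L) = 0.005451 × 742 × (9.85/24.74) = 1.610 m³/day.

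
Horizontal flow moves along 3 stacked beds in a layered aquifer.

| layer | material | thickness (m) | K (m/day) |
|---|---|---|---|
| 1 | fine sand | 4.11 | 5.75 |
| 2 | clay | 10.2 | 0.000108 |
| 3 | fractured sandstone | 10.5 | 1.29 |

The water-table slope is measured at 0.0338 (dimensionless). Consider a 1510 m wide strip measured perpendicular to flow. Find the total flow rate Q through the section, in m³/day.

1900

Flow is parallel to layering, so each bed carries its own Darcy discharge and the transmissivities add.
Σ(K_i·b_i) = 5.75×4.11 + 0.000108×10.2 + 1.29×10.5 = 37.18 m²/day.
Hydraulic gradient i = 0.0338.
Q = Σ(K_i·b_i) · W · i = 37.18 × 1510 × 0.03380 = 1898 m³/day.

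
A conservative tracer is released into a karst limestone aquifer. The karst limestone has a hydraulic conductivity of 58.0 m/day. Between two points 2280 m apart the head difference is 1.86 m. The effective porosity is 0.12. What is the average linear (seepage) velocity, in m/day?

0.394

Hydraulic gradient i = Δh / L = 1.86 / 2280 = 0.0008158.
Darcy flux q = K · i = 58.00 × 0.0008158 = 0.04732 m/day.
Seepage velocity v = q / n_e = 0.04732 / 0.12 = 0.3943 m/day.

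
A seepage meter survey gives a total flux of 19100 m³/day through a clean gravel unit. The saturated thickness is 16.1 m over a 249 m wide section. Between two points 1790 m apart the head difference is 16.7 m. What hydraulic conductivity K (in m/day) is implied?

511

Cross-sectional area A = 249 × 16.1 = 4009 m².
Hydraulic gradient i = Δh / L = 16.7 / 1790 = 0.009330.
From Q = K·A·i, K = Q / (A·i) = 19100 / (4009 × 0.009330) = 510.7 m/day.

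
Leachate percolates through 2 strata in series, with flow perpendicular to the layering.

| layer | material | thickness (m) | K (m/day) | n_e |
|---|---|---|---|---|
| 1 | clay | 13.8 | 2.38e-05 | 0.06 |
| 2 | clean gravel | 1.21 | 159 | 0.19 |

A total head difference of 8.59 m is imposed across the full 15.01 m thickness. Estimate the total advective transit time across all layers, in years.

With flow normal to the layers, continuity requires the same specific discharge q through every layer.
Σ(b_i/K_i) = 13.8/2.38e-05 + 1.21/159 = 5.798e+05 d.
q = Δh / Σ(b_i/K_i) = 8.59 / 5.798e+05 = 1.481e-05 m/day.
In each layer the seepage velocity is v_i = q/n_i, so the layer transit time is t_i = b_i·n_i / q:
  layer 1 (clay): t_1 = 13.8 × 0.06 / 1.481e-05 = 55891 d
  layer 2 (clean gravel): t_2 = 1.21 × 0.19 / 1.481e-05 = 15518 d
Total t = Σ t_i = 71409 days = 195.5 years.

196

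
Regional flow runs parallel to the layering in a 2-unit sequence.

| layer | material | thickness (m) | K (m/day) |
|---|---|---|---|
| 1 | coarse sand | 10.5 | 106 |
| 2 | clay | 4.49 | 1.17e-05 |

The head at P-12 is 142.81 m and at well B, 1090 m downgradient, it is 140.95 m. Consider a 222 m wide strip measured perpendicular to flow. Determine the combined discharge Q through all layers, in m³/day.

Flow is parallel to layering, so each bed carries its own Darcy discharge and the transmissivities add.
Σ(K_i·b_i) = 106×10.5 + 1.17e-05×4.49 = 1113 m²/day.
Hydraulic gradient i = (142.81 − 140.95) / 1090 = 1.86 / 1090 = 0.001706.
Q = Σ(K_i·b_i) · W · i = 1113 × 222 × 0.001706 = 421.6 m³/day.

422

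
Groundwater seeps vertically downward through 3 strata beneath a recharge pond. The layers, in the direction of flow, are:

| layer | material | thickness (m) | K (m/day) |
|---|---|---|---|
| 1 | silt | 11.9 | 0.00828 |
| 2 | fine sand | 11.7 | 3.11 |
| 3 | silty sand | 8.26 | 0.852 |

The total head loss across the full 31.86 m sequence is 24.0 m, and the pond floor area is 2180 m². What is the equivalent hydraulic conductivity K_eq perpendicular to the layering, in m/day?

0.0220

Flow is perpendicular to layering, so the layers act in series and the equivalent K is the thickness-weighted harmonic mean.
Total thickness L = 11.9 + 11.7 + 8.26 = 31.86 m.
Σ(b_i/K_i) = 11.9/0.00828 + 11.7/3.11 + 8.26/0.852 = 1451 d.
K_eq = L / Σ(b_i/K_i) = 31.86 / 1451 = 0.02196 m/day.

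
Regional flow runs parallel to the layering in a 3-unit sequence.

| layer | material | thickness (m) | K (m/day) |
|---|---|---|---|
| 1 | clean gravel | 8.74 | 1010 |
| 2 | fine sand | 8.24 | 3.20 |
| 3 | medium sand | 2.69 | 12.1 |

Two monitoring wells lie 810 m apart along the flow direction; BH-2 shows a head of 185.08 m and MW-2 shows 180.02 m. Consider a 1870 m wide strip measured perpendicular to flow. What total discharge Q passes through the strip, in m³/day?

Flow is parallel to layering, so each bed carries its own Darcy discharge and the transmissivities add.
Σ(K_i·b_i) = 1010×8.74 + 3.20×8.24 + 12.1×2.69 = 8886 m²/day.
Hydraulic gradient i = (185.08 − 180.02) / 810 = 5.06 / 810 = 0.006247.
Q = Σ(K_i·b_i) · W · i = 8886 × 1870 × 0.006247 = 1.038e+05 m³/day.

104000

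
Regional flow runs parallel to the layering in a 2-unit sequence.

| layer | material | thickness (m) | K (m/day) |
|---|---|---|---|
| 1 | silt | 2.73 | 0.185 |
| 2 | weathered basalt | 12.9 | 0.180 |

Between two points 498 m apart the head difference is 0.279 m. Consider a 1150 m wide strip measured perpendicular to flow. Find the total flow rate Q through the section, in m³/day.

Flow is parallel to layering, so each bed carries its own Darcy discharge and the transmissivities add.
Σ(K_i·b_i) = 0.185×2.73 + 0.180×12.9 = 2.827 m²/day.
Hydraulic gradient i = Δh / L = 0.279 / 498 = 0.0005602.
Q = Σ(K_i·b_i) · W · i = 2.827 × 1150 × 0.0005602 = 1.821 m³/day.

1.82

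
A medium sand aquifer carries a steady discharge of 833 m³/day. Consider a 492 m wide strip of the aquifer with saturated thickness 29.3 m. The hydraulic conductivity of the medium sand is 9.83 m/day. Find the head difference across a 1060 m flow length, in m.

Cross-sectional area A = 492 × 29.3 = 14416 m².
From Q = K·A·i, i = Q / (K·A) = 833 / (9.830 × 14416) = 0.005878.
Head loss Δh = i · L = 0.005878 × 1060 = 6.231 m.

6.23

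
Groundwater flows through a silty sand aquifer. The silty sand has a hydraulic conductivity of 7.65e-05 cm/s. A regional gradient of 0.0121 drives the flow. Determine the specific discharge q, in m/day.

Convert K: 7.65e-05 cm/s × 864 = 0.06610 m/day.
Hydraulic gradient i = 0.0121.
Specific discharge q = K · i = 0.06610 × 0.01210 = 0.0007998 m/day.

0.000800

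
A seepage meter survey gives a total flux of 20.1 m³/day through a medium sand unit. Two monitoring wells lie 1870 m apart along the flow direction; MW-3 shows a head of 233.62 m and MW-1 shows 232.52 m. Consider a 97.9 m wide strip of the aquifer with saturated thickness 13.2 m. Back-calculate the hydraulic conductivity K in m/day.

Cross-sectional area A = 97.9 × 13.2 = 1292 m².
Hydraulic gradient i = (233.62 − 232.52) / 1870 = 1.1 / 1870 = 0.0005882.
From Q = K·A·i, K = Q / (A·i) = 20.1 / (1292 × 0.0005882) = 26.44 m/day.

26.4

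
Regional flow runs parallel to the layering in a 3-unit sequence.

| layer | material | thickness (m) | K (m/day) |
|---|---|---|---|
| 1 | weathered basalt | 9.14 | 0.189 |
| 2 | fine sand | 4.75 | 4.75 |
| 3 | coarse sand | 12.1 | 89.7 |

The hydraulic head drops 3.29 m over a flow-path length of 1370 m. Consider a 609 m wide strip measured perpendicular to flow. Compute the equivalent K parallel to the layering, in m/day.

Flow is parallel to layering, so each bed carries its own Darcy discharge and the transmissivities add.
Σ(K_i·b_i) = 0.189×9.14 + 4.75×4.75 + 89.7×12.1 = 1110 m²/day.
Total thickness b = 25.99 m, so K_eq = Σ(K_i·b_i)/b = 42.70 m/day.

42.7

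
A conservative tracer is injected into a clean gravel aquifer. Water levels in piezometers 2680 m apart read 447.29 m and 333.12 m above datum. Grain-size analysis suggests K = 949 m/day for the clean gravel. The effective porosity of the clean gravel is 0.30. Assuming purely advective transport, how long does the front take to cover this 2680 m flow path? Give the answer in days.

19.9

Hydraulic gradient i = (447.29 − 333.12) / 2680 = 114.17 / 2680 = 0.04260.
Darcy flux q = K · i = 949.0 × 0.04260 = 40.43 m/day.
Seepage velocity v = q / n_e = 40.43 / 0.30 = 134.8 m/day.
Travel time t = L / v = 2680 / 134.8 = 19.89 days.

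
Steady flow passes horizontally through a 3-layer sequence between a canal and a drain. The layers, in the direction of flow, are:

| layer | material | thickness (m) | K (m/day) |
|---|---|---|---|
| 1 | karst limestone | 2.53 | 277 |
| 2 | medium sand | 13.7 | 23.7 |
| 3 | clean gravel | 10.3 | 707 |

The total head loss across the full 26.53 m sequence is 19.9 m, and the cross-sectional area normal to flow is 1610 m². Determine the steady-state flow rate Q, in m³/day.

53200

Flow is perpendicular to layering, so the layers act in series and the equivalent K is the thickness-weighted harmonic mean.
Total thickness L = 2.53 + 13.7 + 10.3 = 26.53 m.
Σ(b_i/K_i) = 2.53/277 + 13.7/23.7 + 10.3/707 = 0.6018 d.
K_eq = L / Σ(b_i/K_i) = 26.53 / 0.6018 = 44.09 m/day.
Q = K_eq · A · (Δh/L) = 44.09 × 1610 × (19.9/26.53) = 53242 m³/day.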